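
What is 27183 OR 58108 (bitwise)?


0b110101000101111 | 0b1110001011111100 = 0b1110101011111111 = 60159

60159


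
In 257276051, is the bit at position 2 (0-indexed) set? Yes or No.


0b1111010101011011100010010011, bit 2 = 0. No

No


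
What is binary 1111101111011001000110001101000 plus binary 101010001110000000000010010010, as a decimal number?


1111101111011001000110001101000 + 101010001110000000000010010010 = 10101000001001001000110011111010 = 2820967674

2820967674


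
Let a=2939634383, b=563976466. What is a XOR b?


2939634383 ^ 563976466 = 2393562077

2393562077


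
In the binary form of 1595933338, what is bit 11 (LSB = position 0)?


0b1011111001000000000001010011010, position 11 = 0

0


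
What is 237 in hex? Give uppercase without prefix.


237 = ED hex

ED


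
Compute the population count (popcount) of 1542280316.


0b1011011111011010101010001111100 has 19 set bits

19


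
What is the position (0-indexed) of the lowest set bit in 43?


0b101011. Lowest set bit at position 0

0


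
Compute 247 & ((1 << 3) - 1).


247 & 7 = 7

7


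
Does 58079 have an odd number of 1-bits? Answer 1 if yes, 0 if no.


0b1110001011011111 has 11 ones => parity 1

1


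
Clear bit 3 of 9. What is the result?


9 & ~(1 << 3) = 1

1


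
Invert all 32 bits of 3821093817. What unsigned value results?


3821093817 ^ 4294967295 = 473873478

473873478


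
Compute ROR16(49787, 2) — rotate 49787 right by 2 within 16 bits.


Rotate 0b1100001001111011 right by 2 (16-bit) = 0b1111000010011110 = 61598

61598


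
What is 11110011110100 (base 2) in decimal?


11110011110100 in decimal = 15604

15604


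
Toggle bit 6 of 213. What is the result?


213 ^ (1 << 6) = 213 ^ 64 = 149

149


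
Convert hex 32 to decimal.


32 hex = 50 decimal

50


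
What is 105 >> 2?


0b1101001 >> 2 = 0b11010 = 26

26


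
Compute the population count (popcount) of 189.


0b10111101 has 6 set bits

6


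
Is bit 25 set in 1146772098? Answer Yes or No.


0b1000100010110100101101010000010, bit 25 = 0. No

No


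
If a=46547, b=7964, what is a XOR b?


46547 ^ 7964 = 43727

43727


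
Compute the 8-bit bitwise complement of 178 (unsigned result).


~0b10110010 = 0b1001101 = 77 (8-bit unsigned)

77


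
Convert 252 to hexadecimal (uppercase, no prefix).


252 = FC hex

FC


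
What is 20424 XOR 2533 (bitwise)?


0b100111111001000 ^ 0b100111100101 = 0b100011000101101 = 17965

17965


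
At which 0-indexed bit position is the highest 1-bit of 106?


0b1101010. Highest set bit at position 6

6


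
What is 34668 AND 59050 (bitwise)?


0b1000011101101100 & 0b1110011010101010 = 0b1000011000101000 = 34344

34344


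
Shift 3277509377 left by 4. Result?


0b11000011010110101101001100000001 << 4 = 0b110000110101101011010011000000010000 = 52440150032

52440150032


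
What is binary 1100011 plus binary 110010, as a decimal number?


1100011 + 110010 = 10010101 = 149

149


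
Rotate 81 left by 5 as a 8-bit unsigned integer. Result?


Rotate 0b1010001 left by 5 (8-bit) = 0b101010 = 42

42


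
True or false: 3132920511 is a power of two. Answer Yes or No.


0b10111010101111001001001010111111. Multiple bits set => No

No


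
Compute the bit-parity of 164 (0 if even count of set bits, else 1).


0b10100100 has 3 ones => parity 1

1


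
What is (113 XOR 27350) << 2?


Step 1: 113 ^ 27350 = 27303
Step 2: 27303 << 2 = 109212

109212


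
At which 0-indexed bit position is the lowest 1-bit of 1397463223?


0b1010011010010111001100010110111. Lowest set bit at position 0

0


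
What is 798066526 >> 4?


0b101111100100011000011101011110 >> 4 = 0b10111110010001100001110101 = 49879157

49879157


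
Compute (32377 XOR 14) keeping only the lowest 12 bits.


Step 1: 32377 ^ 14 = 32375
Step 2: 32375 & 4095 = 3703

3703


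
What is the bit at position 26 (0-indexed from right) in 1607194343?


0b1011111110010111101011011100111, position 26 = 1

1


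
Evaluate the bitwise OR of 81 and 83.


0b1010001 | 0b1010011 = 0b1010011 = 83

83


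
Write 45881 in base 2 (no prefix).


45881 = 1011001100111001 in binary

1011001100111001


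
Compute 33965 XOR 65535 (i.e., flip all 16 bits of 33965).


33965 ^ 65535 = 31570

31570


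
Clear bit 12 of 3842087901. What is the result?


3842087901 & ~(1 << 12) = 3842083805

3842083805


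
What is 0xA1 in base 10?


A1 hex = 161 decimal

161


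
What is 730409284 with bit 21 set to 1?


730409284 | (1 << 21) = 730409284 | 2097152 = 732506436

732506436


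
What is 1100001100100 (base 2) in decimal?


1100001100100 in decimal = 6244

6244


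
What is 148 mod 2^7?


148 & 127 = 20

20


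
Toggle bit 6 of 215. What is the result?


215 ^ (1 << 6) = 215 ^ 64 = 151

151


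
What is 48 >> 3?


0b110000 >> 3 = 0b110 = 6

6


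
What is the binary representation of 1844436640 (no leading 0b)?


1844436640 = 1101101111011111101111010100000 in binary

1101101111011111101111010100000


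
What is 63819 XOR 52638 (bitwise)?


0b1111100101001011 ^ 0b1100110110011110 = 0b11010011010101 = 13525

13525


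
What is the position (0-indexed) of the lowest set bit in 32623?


0b111111101101111. Lowest set bit at position 0

0


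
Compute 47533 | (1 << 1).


47533 | (1 << 1) = 47533 | 2 = 47535

47535


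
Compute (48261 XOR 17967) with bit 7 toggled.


Step 1: 48261 ^ 17967 = 64170
Step 2: 64170 ^ (1 << 7) = 64170 ^ 128 = 64042

64042


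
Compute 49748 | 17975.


0b1100001001010100 | 0b100011000110111 = 0b1100011001110111 = 50807

50807


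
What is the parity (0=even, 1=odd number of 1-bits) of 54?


0b110110 has 4 ones => parity 0

0


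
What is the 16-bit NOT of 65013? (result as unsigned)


~0b1111110111110101 = 0b1000001010 = 522 (16-bit unsigned)

522


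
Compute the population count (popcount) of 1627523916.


0b1100001000000100000101101001100 has 10 set bits

10


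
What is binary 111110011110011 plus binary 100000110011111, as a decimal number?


111110011110011 + 100000110011111 = 1011111010010010 = 48786

48786


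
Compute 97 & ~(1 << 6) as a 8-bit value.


97 & ~(1 << 6) = 33

33


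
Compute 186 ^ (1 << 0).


186 ^ (1 << 0) = 186 ^ 1 = 187

187


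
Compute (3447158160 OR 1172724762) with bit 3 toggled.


Step 1: 3447158160 | 1172724762 = 3455548826
Step 2: 3455548826 ^ (1 << 3) = 3455548826 ^ 8 = 3455548818

3455548818


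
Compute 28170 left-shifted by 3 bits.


0b110111000001010 << 3 = 0b110111000001010000 = 225360

225360


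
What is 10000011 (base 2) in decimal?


10000011 in decimal = 131

131


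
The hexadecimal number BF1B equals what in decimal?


BF1B hex = 48923 decimal

48923


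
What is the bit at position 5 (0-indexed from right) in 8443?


0b10000011111011, position 5 = 1

1


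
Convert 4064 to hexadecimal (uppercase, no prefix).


4064 = FE0 hex

FE0


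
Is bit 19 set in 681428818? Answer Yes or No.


0b101000100111011100011101010010, bit 19 = 1. Yes

Yes


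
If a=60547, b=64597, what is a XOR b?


60547 ^ 64597 = 4310

4310


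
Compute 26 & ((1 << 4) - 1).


26 & 15 = 10

10


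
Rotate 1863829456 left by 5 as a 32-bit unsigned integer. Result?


Rotate 0b1101111000101111100011111010000 left by 5 (32-bit) = 0b11100010111110001111101000001101 = 3807967757

3807967757


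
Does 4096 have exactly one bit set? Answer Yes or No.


0b1000000000000. Only one bit set => Yes

Yes


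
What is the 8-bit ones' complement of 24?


24 ^ 255 = 231

231


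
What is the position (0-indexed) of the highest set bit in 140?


0b10001100. Highest set bit at position 7

7


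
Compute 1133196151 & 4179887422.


0b1000011100010110011001101110111 & 0b11111001001001000000010100111110 = 0b1000001000000000000000100110110 = 1090519350

1090519350


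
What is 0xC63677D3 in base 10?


C63677D3 hex = 3325458387 decimal

3325458387


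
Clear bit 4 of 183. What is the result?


183 & ~(1 << 4) = 167

167


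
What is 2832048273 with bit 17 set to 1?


2832048273 | (1 << 17) = 2832048273 | 131072 = 2832179345

2832179345


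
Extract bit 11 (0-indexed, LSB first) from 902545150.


0b110101110010111011111011111110, position 11 = 1

1


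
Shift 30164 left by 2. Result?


0b111010111010100 << 2 = 0b11101011101010000 = 120656

120656


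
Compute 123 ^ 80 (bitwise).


0b1111011 ^ 0b1010000 = 0b101011 = 43

43


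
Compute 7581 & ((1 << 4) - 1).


7581 & 15 = 13

13


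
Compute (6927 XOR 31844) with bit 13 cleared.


Step 1: 6927 ^ 31844 = 26475
Step 2: 26475 & ~(1 << 13) = 18283

18283


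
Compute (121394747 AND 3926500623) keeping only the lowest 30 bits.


Step 1: 121394747 & 3926500623 = 34079755
Step 2: 34079755 & 1073741823 = 34079755

34079755


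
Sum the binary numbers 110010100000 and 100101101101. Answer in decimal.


110010100000 + 100101101101 = 1011000001101 = 5645

5645


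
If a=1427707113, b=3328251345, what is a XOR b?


1427707113 ^ 3328251345 = 2474115384

2474115384


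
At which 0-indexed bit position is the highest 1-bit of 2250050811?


0b10000110000111010000110011111011. Highest set bit at position 31

31


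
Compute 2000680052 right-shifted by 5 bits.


0b1110111001111111111010001110100 >> 5 = 0b11101110011111111110100011 = 62521251

62521251


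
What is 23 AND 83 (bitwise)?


0b10111 & 0b1010011 = 0b10011 = 19

19


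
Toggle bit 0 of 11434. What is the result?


11434 ^ (1 << 0) = 11434 ^ 1 = 11435

11435


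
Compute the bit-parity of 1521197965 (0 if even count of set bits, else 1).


0b1011010101010111010001110001101 has 17 ones => parity 1

1


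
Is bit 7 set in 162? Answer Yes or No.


0b10100010, bit 7 = 1. Yes

Yes


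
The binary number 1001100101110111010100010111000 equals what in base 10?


1001100101110111010100010111000 in decimal = 1287366840

1287366840


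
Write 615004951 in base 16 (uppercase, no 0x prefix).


615004951 = 24A83B17 hex

24A83B17


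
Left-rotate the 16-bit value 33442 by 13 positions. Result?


Rotate 0b1000001010100010 left by 13 (16-bit) = 0b101000001010100 = 20564

20564


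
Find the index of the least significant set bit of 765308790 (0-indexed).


0b101101100111011010111101110110. Lowest set bit at position 1

1


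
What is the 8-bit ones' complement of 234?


234 ^ 255 = 21

21


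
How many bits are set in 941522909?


0b111000000111100111111111011101 has 20 set bits

20


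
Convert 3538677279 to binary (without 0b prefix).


3538677279 = 11010010111010111110111000011111 in binary

11010010111010111110111000011111


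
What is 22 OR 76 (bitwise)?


0b10110 | 0b1001100 = 0b1011110 = 94

94


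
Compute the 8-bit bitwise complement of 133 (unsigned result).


~0b10000101 = 0b1111010 = 122 (8-bit unsigned)

122


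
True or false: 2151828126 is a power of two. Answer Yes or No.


0b10000000010000100100101010011110. Multiple bits set => No

No


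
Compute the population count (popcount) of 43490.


0b1010100111100010 has 8 set bits

8


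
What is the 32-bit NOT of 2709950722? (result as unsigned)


~0b10100001100001101001000100000010 = 0b1011110011110010110111011111101 = 1585016573 (32-bit unsigned)

1585016573


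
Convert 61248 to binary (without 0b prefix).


61248 = 1110111101000000 in binary

1110111101000000


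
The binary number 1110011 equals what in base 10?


1110011 in decimal = 115

115


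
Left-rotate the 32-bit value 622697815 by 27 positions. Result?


Rotate 0b100101000111011001110101010111 left by 27 (32-bit) = 0b10111001001010001110110011101010 = 3106467050

3106467050


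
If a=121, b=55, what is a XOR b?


121 ^ 55 = 78

78


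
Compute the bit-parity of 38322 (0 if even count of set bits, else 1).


0b1001010110110010 has 8 ones => parity 0

0


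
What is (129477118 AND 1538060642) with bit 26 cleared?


Step 1: 129477118 & 1538060642 = 61120866
Step 2: 61120866 & ~(1 << 26) = 61120866

61120866


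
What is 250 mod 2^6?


250 & 63 = 58

58


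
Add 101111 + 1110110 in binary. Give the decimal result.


101111 + 1110110 = 10100101 = 165

165


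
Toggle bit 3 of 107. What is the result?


107 ^ (1 << 3) = 107 ^ 8 = 99

99


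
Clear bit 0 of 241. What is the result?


241 & ~(1 << 0) = 240

240


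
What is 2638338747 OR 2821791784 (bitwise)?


0b10011101010000011101101010111011 | 0b10101000001100010010000000101000 = 0b10111101011100011111101010111011 = 3178363579

3178363579


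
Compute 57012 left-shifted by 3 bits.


0b1101111010110100 << 3 = 0b1101111010110100000 = 456096

456096


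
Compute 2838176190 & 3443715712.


0b10101001001010110010000110111110 & 0b11001101010000101110111010000000 = 0b10001001000000100010000010000000 = 2298617984

2298617984


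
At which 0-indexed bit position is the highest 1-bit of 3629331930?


0b11011000010100110011010111011010. Highest set bit at position 31

31


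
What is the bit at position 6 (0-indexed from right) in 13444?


0b11010010000100, position 6 = 0

0


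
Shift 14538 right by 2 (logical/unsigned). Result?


0b11100011001010 >> 2 = 0b111000110010 = 3634

3634


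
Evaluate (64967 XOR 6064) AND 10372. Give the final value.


Step 1: 64967 ^ 6064 = 60023
Step 2: 60023 & 10372 = 10244

10244


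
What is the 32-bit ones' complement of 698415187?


698415187 ^ 4294967295 = 3596552108

3596552108


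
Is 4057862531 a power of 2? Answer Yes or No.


0b11110001110111100001000110000011. Multiple bits set => No

No


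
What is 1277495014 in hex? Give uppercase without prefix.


1277495014 = 4C2506E6 hex

4C2506E6


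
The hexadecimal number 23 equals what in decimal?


23 hex = 35 decimal

35


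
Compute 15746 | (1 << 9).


15746 | (1 << 9) = 15746 | 512 = 16258

16258


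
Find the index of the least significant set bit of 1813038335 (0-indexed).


0b1101100000100001100010011111111. Lowest set bit at position 0

0


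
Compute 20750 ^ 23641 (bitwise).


0b101000100001110 ^ 0b101110001011001 = 0b110101010111 = 3415

3415


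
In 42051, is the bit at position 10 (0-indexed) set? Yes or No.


0b1010010001000011, bit 10 = 1. Yes

Yes


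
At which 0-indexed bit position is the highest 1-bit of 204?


0b11001100. Highest set bit at position 7

7


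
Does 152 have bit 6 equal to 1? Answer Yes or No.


0b10011000, bit 6 = 0. No

No


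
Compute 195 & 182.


0b11000011 & 0b10110110 = 0b10000010 = 130

130


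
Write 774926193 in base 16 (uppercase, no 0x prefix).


774926193 = 2E306F71 hex

2E306F71


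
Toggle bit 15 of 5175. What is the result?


5175 ^ (1 << 15) = 5175 ^ 32768 = 37943

37943


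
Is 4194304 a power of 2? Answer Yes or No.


0b10000000000000000000000. Only one bit set => Yes

Yes


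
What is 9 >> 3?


0b1001 >> 3 = 0b1 = 1

1


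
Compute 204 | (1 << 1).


204 | (1 << 1) = 204 | 2 = 206

206


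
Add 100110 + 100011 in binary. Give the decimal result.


100110 + 100011 = 1001001 = 73

73


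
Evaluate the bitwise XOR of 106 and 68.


0b1101010 ^ 0b1000100 = 0b101110 = 46

46


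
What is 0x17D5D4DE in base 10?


17D5D4DE hex = 399889630 decimal

399889630


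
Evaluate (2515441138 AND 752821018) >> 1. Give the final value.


Step 1: 2515441138 & 752821018 = 80609554
Step 2: 80609554 >> 1 = 40304777

40304777


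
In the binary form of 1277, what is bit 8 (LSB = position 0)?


0b10011111101, position 8 = 0

0


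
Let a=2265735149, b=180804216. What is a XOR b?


2265735149 ^ 180804216 = 2378859925

2378859925


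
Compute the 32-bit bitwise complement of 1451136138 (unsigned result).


~0b1010110011111101001010010001010 = 0b10101001100000010110101101110101 = 2843831157 (32-bit unsigned)

2843831157


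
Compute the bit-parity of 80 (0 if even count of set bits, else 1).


0b1010000 has 2 ones => parity 0

0


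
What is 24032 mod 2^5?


24032 & 31 = 0

0


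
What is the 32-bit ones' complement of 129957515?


129957515 ^ 4294967295 = 4165009780

4165009780


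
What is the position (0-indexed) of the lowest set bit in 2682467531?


0b10011111111000110011010011001011. Lowest set bit at position 0

0


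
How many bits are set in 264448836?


0b1111110000110010101101000100 has 14 set bits

14


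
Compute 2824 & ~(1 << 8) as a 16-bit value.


2824 & ~(1 << 8) = 2568

2568


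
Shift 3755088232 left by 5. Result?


0b11011111110100100001100101101000 << 5 = 0b1101111111010010000110010110100000000 = 120162823424

120162823424


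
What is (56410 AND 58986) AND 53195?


Step 1: 56410 & 58986 = 50250
Step 2: 50250 & 53195 = 50250

50250


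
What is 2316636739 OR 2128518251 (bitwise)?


0b10001010000101010001001001000011 | 0b1111110110111101001110001101011 = 0b11111110110111111001111001101011 = 4276067947

4276067947


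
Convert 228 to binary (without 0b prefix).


228 = 11100100 in binary

11100100


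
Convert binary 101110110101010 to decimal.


101110110101010 in decimal = 23978

23978


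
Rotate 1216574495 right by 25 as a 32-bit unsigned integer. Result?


Rotate 0b1001000100000110111010000011111 right by 25 (32-bit) = 0b1000001101110100000111110100100 = 1102712740

1102712740


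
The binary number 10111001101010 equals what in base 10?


10111001101010 in decimal = 11882

11882


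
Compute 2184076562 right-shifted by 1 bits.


0b10000010001011100101110100010010 >> 1 = 0b1000001000101110010111010001001 = 1092038281

1092038281


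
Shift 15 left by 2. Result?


0b1111 << 2 = 0b111100 = 60

60


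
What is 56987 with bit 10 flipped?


56987 ^ (1 << 10) = 56987 ^ 1024 = 55963

55963


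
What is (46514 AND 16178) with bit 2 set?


Step 1: 46514 & 16178 = 13618
Step 2: 13618 | (1 << 2) = 13618 | 4 = 13622

13622


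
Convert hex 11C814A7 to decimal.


11C814A7 hex = 298325159 decimal

298325159


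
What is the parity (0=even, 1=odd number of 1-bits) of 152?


0b10011000 has 3 ones => parity 1

1


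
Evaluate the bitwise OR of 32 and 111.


0b100000 | 0b1101111 = 0b1101111 = 111

111


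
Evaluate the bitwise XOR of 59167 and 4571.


0b1110011100011111 ^ 0b1000111011011 = 0b1111011011000100 = 63172

63172


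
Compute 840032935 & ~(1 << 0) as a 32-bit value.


840032935 & ~(1 << 0) = 840032934

840032934


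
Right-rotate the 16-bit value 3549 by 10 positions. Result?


Rotate 0b110111011101 right by 10 (16-bit) = 0b111011101000011 = 30531

30531


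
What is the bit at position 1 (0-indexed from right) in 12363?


0b11000001001011, position 1 = 1

1


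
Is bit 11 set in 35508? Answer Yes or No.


0b1000101010110100, bit 11 = 1. Yes

Yes


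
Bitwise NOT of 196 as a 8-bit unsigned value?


~0b11000100 = 0b111011 = 59 (8-bit unsigned)

59


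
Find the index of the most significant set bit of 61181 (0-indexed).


0b1110111011111101. Highest set bit at position 15

15


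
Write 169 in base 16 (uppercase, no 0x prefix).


169 = A9 hex

A9


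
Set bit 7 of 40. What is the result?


40 | (1 << 7) = 40 | 128 = 168

168


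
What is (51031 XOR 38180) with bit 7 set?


Step 1: 51031 ^ 38180 = 21107
Step 2: 21107 | (1 << 7) = 21107 | 128 = 21235

21235


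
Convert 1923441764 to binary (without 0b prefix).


1923441764 = 1110010101001010110010001100100 in binary

1110010101001010110010001100100


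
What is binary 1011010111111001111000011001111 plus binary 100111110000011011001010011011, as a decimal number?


1011010111111001111000011001111 + 100111110000011011001010011011 = 10000010101111101010001101101010 = 2193531754

2193531754


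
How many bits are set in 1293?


0b10100001101 has 5 set bits

5


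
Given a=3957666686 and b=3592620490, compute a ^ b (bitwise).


3957666686 ^ 3592620490 = 1036401332

1036401332


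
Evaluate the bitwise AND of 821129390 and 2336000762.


0b110000111100010111000010101110 & 0b10001011001111001000101011111010 = 0b1100000000000010101010 = 3145898

3145898


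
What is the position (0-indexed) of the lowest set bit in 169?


0b10101001. Lowest set bit at position 0

0


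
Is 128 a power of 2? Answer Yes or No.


0b10000000. Only one bit set => Yes

Yes


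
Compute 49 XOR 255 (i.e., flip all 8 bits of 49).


49 ^ 255 = 206

206


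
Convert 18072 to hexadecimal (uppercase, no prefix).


18072 = 4698 hex

4698


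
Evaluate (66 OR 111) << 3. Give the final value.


Step 1: 66 | 111 = 111
Step 2: 111 << 3 = 888

888


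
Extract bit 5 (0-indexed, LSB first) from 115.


0b1110011, position 5 = 1

1


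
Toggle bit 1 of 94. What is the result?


94 ^ (1 << 1) = 94 ^ 2 = 92

92


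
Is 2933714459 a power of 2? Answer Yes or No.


0b10101110110111001110111000011011. Multiple bits set => No

No


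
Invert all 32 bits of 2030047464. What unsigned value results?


2030047464 ^ 4294967295 = 2264919831

2264919831


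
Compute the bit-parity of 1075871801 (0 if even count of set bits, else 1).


0b1000000001000001000000000111001 has 7 ones => parity 1

1


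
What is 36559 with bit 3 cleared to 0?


36559 & ~(1 << 3) = 36551

36551


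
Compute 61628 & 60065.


0b1111000010111100 & 0b1110101010100001 = 0b1110000010100000 = 57504

57504


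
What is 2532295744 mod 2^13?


2532295744 & 8191 = 1088

1088


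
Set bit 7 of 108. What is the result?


108 | (1 << 7) = 108 | 128 = 236

236


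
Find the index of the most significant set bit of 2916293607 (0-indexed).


0b10101101110100110001101111100111. Highest set bit at position 31

31


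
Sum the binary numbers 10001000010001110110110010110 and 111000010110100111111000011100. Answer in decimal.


10001000010001110110110010110 + 111000010110100111111000011100 = 1001001011000110110101110110010 = 1231252402

1231252402


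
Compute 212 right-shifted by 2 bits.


0b11010100 >> 2 = 0b110101 = 53

53


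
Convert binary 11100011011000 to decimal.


11100011011000 in decimal = 14552

14552


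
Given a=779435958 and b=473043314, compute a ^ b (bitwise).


779435958 ^ 473043314 = 843525828

843525828


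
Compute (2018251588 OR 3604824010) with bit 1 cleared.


Step 1: 2018251588 | 3604824010 = 4275912654
Step 2: 4275912654 & ~(1 << 1) = 4275912652

4275912652


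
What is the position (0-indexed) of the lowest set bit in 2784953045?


0b10100101111111110000001011010101. Lowest set bit at position 0

0


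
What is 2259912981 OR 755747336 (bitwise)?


0b10000110101100111000100100010101 | 0b101101000010111100101000001000 = 0b10101111101110111100101100011101 = 2948320029

2948320029


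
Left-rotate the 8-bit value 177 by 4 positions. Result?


Rotate 0b10110001 left by 4 (8-bit) = 0b11011 = 27

27


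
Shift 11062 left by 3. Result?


0b10101100110110 << 3 = 0b10101100110110000 = 88496

88496


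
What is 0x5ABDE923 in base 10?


5ABDE923 hex = 1522395427 decimal

1522395427


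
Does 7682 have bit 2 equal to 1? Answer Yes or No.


0b1111000000010, bit 2 = 0. No

No


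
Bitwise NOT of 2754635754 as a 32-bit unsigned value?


~0b10100100001100000110011111101010 = 0b1011011110011111001100000010101 = 1540331541 (32-bit unsigned)

1540331541


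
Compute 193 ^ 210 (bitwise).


0b11000001 ^ 0b11010010 = 0b10011 = 19

19


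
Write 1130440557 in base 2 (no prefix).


1130440557 = 1000011011000010010011101101101 in binary

1000011011000010010011101101101


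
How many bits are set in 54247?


0b1101001111100111 has 11 set bits

11


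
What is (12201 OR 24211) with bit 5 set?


Step 1: 12201 | 24211 = 32699
Step 2: 32699 | (1 << 5) = 32699 | 32 = 32699

32699


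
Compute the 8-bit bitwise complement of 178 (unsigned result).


~0b10110010 = 0b1001101 = 77 (8-bit unsigned)

77


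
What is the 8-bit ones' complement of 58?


58 ^ 255 = 197

197


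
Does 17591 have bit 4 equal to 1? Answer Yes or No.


0b100010010110111, bit 4 = 1. Yes

Yes


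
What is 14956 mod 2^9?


14956 & 511 = 108

108


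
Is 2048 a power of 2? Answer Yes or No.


0b100000000000. Only one bit set => Yes

Yes


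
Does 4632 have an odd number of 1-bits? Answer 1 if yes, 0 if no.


0b1001000011000 has 4 ones => parity 0

0


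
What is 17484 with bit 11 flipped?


17484 ^ (1 << 11) = 17484 ^ 2048 = 19532

19532


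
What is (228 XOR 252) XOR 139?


Step 1: 228 ^ 252 = 24
Step 2: 24 ^ 139 = 147

147


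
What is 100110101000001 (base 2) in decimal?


100110101000001 in decimal = 19777

19777


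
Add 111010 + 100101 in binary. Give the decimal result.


111010 + 100101 = 1011111 = 95

95


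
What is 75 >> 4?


0b1001011 >> 4 = 0b100 = 4

4


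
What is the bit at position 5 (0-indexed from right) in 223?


0b11011111, position 5 = 0

0


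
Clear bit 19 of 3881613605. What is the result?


3881613605 & ~(1 << 19) = 3881089317

3881089317


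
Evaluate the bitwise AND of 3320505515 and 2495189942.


0b11000101111010101110010010101011 & 0b10010100101110011001001110110110 = 0b10000100101010001000000010100010 = 2225635490

2225635490


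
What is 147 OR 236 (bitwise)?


0b10010011 | 0b11101100 = 0b11111111 = 255

255


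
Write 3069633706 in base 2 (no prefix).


3069633706 = 10110110111101101110010010101010 in binary

10110110111101101110010010101010


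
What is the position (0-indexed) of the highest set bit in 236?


0b11101100. Highest set bit at position 7

7


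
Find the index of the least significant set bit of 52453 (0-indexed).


0b1100110011100101. Lowest set bit at position 0

0


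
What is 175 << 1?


0b10101111 << 1 = 0b101011110 = 350

350


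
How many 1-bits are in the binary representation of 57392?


0b1110000000110000 has 5 set bits

5


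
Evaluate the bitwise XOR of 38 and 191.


0b100110 ^ 0b10111111 = 0b10011001 = 153

153


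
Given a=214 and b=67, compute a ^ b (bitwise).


214 ^ 67 = 149

149


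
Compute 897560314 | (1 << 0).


897560314 | (1 << 0) = 897560314 | 1 = 897560315

897560315


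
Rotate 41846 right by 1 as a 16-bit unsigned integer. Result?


Rotate 0b1010001101110110 right by 1 (16-bit) = 0b101000110111011 = 20923

20923


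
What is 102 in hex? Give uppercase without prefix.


102 = 66 hex

66


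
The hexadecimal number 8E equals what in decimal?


8E hex = 142 decimal

142


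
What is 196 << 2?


0b11000100 << 2 = 0b1100010000 = 784

784


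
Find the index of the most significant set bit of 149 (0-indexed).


0b10010101. Highest set bit at position 7

7


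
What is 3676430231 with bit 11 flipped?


3676430231 ^ (1 << 11) = 3676430231 ^ 2048 = 3676428183

3676428183


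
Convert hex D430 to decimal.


D430 hex = 54320 decimal

54320


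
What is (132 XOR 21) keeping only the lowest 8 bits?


Step 1: 132 ^ 21 = 145
Step 2: 145 & 255 = 145

145


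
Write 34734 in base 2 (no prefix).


34734 = 1000011110101110 in binary

1000011110101110


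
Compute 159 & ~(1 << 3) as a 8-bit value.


159 & ~(1 << 3) = 151

151


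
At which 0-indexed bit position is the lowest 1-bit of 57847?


0b1110000111110111. Lowest set bit at position 0

0


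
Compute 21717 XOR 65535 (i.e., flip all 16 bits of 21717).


21717 ^ 65535 = 43818

43818


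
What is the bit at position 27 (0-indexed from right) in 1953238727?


0b1110100011011000000111011000111, position 27 = 0

0


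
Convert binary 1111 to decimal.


1111 in decimal = 15

15


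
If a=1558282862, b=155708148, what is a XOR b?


1558282862 ^ 155708148 = 1436969114

1436969114


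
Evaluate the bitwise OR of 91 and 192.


0b1011011 | 0b11000000 = 0b11011011 = 219

219


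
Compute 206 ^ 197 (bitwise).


0b11001110 ^ 0b11000101 = 0b1011 = 11

11


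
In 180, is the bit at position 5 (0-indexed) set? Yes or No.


0b10110100, bit 5 = 1. Yes

Yes


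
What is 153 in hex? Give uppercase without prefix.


153 = 99 hex

99


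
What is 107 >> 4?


0b1101011 >> 4 = 0b110 = 6

6


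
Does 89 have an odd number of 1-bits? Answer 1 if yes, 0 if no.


0b1011001 has 4 ones => parity 0

0


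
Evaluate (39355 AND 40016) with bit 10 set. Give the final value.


Step 1: 39355 & 40016 = 38928
Step 2: 38928 | (1 << 10) = 38928 | 1024 = 39952

39952


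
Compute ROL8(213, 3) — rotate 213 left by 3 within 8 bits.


Rotate 0b11010101 left by 3 (8-bit) = 0b10101110 = 174

174


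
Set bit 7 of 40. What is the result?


40 | (1 << 7) = 40 | 128 = 168

168


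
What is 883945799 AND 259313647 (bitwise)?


0b110100101011111111000101000111 & 0b1111011101001100111111101111 = 0b100001001001100000101000111 = 69517639

69517639


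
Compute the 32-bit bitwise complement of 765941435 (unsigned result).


~0b101101101001110101011010111011 = 0b11010010010110001010100101000100 = 3529025860 (32-bit unsigned)

3529025860


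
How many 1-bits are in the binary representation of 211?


0b11010011 has 5 set bits

5


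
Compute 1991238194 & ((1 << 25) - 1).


1991238194 & 33554431 = 11526706

11526706


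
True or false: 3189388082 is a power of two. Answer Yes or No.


0b10111110000110100011001100110010. Multiple bits set => No

No


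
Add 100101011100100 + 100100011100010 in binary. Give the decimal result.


100101011100100 + 100100011100010 = 1001001111000110 = 37830

37830


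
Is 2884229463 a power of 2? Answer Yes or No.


0b10101011111010011101100101010111. Multiple bits set => No

No


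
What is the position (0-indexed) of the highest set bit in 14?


0b1110. Highest set bit at position 3

3


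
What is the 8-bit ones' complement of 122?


122 ^ 255 = 133

133


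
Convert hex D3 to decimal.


D3 hex = 211 decimal

211


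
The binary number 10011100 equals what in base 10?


10011100 in decimal = 156

156


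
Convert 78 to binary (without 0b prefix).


78 = 1001110 in binary

1001110


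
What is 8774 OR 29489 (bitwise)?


0b10001001000110 | 0b111001100110001 = 0b111001101110111 = 29559

29559


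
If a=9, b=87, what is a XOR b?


9 ^ 87 = 94

94


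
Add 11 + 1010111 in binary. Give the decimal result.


11 + 1010111 = 1011010 = 90

90


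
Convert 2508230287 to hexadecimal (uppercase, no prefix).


2508230287 = 95808E8F hex

95808E8F


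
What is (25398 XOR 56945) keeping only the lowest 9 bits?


Step 1: 25398 ^ 56945 = 48455
Step 2: 48455 & 511 = 327

327


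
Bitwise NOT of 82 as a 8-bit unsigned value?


~0b1010010 = 0b10101101 = 173 (8-bit unsigned)

173


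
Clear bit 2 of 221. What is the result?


221 & ~(1 << 2) = 217

217


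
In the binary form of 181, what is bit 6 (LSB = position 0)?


0b10110101, position 6 = 0

0


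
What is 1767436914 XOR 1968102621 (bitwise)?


0b1101001010110001111001001110010 ^ 0b1110101010011101101110011011101 = 0b11100000101100010111010101111 = 471215791

471215791


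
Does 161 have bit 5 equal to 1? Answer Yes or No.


0b10100001, bit 5 = 1. Yes

Yes


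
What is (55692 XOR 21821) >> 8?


Step 1: 55692 ^ 21821 = 36017
Step 2: 36017 >> 8 = 140

140


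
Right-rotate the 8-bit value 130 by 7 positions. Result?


Rotate 0b10000010 right by 7 (8-bit) = 0b101 = 5

5


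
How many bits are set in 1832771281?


0b1101101001111011101111011010001 has 20 set bits

20


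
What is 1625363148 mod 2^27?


1625363148 & 134217727 = 14750412

14750412


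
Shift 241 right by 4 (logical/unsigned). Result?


0b11110001 >> 4 = 0b1111 = 15

15


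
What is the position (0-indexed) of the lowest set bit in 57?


0b111001. Lowest set bit at position 0

0


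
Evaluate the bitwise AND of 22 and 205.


0b10110 & 0b11001101 = 0b100 = 4

4


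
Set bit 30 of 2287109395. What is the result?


2287109395 | (1 << 30) = 2287109395 | 1073741824 = 3360851219

3360851219


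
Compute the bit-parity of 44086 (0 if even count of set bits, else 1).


0b1010110000110110 has 8 ones => parity 0

0


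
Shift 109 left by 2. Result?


0b1101101 << 2 = 0b110110100 = 436

436


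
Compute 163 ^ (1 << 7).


163 ^ (1 << 7) = 163 ^ 128 = 35

35


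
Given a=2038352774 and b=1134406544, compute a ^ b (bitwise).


2038352774 ^ 1134406544 = 987979798

987979798


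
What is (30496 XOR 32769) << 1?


Step 1: 30496 ^ 32769 = 63265
Step 2: 63265 << 1 = 126530

126530


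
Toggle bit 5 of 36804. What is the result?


36804 ^ (1 << 5) = 36804 ^ 32 = 36836

36836


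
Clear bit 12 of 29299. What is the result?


29299 & ~(1 << 12) = 25203

25203


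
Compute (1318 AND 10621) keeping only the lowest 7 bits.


Step 1: 1318 & 10621 = 292
Step 2: 292 & 127 = 36

36


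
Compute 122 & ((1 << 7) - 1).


122 & 127 = 122

122


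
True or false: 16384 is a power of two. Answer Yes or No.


0b100000000000000. Only one bit set => Yes

Yes


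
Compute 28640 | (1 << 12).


28640 | (1 << 12) = 28640 | 4096 = 32736

32736


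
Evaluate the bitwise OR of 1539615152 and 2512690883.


0b1011011110001001010100110110000 | 0b10010101110001001001111011000011 = 0b11011111110001001011111111110011 = 3754213363

3754213363


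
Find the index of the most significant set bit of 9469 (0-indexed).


0b10010011111101. Highest set bit at position 13

13


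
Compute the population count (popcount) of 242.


0b11110010 has 5 set bits

5


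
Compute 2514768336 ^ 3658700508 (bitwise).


0b10010101111001000101000111010000 ^ 0b11011010000100110101011011011100 = 0b1001111111101110000011100001100 = 1341589260

1341589260


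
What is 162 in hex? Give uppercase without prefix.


162 = A2 hex

A2


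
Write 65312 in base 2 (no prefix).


65312 = 1111111100100000 in binary

1111111100100000


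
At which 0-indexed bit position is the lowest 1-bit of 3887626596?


0b11100111101110000111100101100100. Lowest set bit at position 2

2


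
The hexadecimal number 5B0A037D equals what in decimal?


5B0A037D hex = 1527382909 decimal

1527382909


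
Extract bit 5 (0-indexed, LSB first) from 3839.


0b111011111111, position 5 = 1

1


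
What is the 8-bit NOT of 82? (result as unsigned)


~0b1010010 = 0b10101101 = 173 (8-bit unsigned)

173


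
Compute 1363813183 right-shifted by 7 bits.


0b1010001010010100010001100111111 >> 7 = 0b101000101001010001000110 = 10654790

10654790


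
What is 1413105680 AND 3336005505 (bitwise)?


0b1010100001110100100100000010000 & 0b11000110110101110110011110000001 = 0b1000100000100100100000000000000 = 1142046720

1142046720


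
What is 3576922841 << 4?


0b11010101001100111000001011011001 << 4 = 0b110101010011001110000010110110010000 = 57230765456

57230765456


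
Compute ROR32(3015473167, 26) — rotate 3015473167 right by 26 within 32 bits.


Rotate 0b10110011101111000111100000001111 right by 26 (32-bit) = 0b11101111000111100000001111101100 = 4011721708

4011721708


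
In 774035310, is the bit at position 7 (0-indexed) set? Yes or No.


0b101110001000101101011101101110, bit 7 = 0. No

No


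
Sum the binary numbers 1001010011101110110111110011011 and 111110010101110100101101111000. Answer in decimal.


1001010011101110110111110011011 + 111110010101110100101101111000 = 10001000110011101011101100010011 = 2295249683

2295249683


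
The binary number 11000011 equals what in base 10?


11000011 in decimal = 195

195


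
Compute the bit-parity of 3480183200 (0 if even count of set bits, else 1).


0b11001111011011110110000110100000 has 17 ones => parity 1

1


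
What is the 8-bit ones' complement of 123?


123 ^ 255 = 132

132


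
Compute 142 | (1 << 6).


142 | (1 << 6) = 142 | 64 = 206

206


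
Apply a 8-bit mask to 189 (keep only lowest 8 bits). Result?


189 & 255 = 189

189


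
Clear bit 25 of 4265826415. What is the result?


4265826415 & ~(1 << 25) = 4232271983

4232271983


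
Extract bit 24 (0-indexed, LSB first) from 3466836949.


0b11001110101000111011101111010101, position 24 = 0

0


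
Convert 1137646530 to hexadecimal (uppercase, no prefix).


1137646530 = 43CF1BC2 hex

43CF1BC2


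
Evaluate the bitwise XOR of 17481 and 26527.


0b100010001001001 ^ 0b110011110011111 = 0b10001111010110 = 9174

9174


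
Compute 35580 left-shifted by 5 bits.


0b1000101011111100 << 5 = 0b100010101111110000000 = 1138560

1138560


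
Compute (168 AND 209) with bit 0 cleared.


Step 1: 168 & 209 = 128
Step 2: 128 & ~(1 << 0) = 128

128


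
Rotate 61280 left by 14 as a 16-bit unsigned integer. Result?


Rotate 0b1110111101100000 left by 14 (16-bit) = 0b11101111011000 = 15320

15320


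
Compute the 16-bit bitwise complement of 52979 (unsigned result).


~0b1100111011110011 = 0b11000100001100 = 12556 (16-bit unsigned)

12556


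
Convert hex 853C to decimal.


853C hex = 34108 decimal

34108


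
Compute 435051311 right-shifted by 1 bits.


0b11001111011100101101100101111 >> 1 = 0b1100111101110010110110010111 = 217525655

217525655


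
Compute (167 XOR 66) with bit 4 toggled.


Step 1: 167 ^ 66 = 229
Step 2: 229 ^ (1 << 4) = 229 ^ 16 = 245

245


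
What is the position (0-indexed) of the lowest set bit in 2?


0b10. Lowest set bit at position 1

1


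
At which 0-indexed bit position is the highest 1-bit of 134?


0b10000110. Highest set bit at position 7

7


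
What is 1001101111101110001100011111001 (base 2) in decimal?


1001101111101110001100011111001 in decimal = 1308039417

1308039417


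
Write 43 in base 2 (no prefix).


43 = 101011 in binary

101011


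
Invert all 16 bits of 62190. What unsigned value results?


62190 ^ 65535 = 3345

3345


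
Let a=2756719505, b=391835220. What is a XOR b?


2756719505 ^ 391835220 = 3003833797

3003833797


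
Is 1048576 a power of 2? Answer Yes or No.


0b100000000000000000000. Only one bit set => Yes

Yes


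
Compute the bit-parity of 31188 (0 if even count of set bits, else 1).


0b111100111010100 has 9 ones => parity 1

1


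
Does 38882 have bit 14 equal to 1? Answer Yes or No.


0b1001011111100010, bit 14 = 0. No

No


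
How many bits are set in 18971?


0b100101000011011 has 7 set bits

7
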